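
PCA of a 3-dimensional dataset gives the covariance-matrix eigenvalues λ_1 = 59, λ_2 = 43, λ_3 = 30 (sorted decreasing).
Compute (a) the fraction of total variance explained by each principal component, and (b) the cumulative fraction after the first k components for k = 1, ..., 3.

Step 1 — total variance = trace(Sigma) = Σ λ_i = 59 + 43 + 30 = 132.

Step 2 — fraction explained by component i = λ_i / Σ λ:
  PC1: 59/132 = 0.447
  PC2: 43/132 = 0.3258
  PC3: 30/132 = 0.2273

Step 3 — cumulative fraction after k components = (λ_1 + ... + λ_k) / Σ λ:
  k = 1: 59/132 = 0.447
  k = 2: (59 + 43)/132 = 102/132 = 0.7727
  k = 3: (59 + 43 + 30)/132 = 132/132 = 1

Summary (fraction, with percent):

explained: PC1 0.447 (44.7%), PC2 0.3258 (32.58%), PC3 0.2273 (22.73%);  cumulative: 0.447, 0.7727, 1


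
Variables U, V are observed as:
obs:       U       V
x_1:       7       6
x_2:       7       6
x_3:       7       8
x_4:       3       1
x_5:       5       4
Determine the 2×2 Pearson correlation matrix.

Step 1 — column means:
  mean(U) = (7 + 7 + 7 + 3 + 5) / 5 = 29/5 = 5.8
  mean(V) = (6 + 6 + 8 + 1 + 4) / 5 = 25/5 = 5

Step 2 — sample variances and covariances s[i,j] = (1/(n-1)) · Σ_k (x_{k,i} - mean_i) · (x_{k,j} - mean_j), with n-1 = 4:
  s[U,U] = ((1.2)·(1.2) + (1.2)·(1.2) + (1.2)·(1.2) + (-2.8)·(-2.8) + (-0.8)·(-0.8)) / 4 = 12.8/4 = 3.2
  s[U,V] = ((1.2)·(1) + (1.2)·(1) + (1.2)·(3) + (-2.8)·(-4) + (-0.8)·(-1)) / 4 = 18/4 = 4.5
  s[V,V] = ((1)·(1) + (1)·(1) + (3)·(3) + (-4)·(-4) + (-1)·(-1)) / 4 = 28/4 = 7
  Sample standard deviations s_i = √(s[i,i]):
  s(U) = √(3.2) = 1.7889
  s(V) = √(7) = 2.6458

Step 3 — r_{ij} = s_{ij} / (s_i · s_j):
  r[U,U] = 1 (diagonal).
  r[U,V] = 4.5 / (1.7889 · 2.6458) = 4.5 / 4.7329 = 0.9508
  r[V,V] = 1 (diagonal).

R is symmetric with unit diagonal. Assembling:

R = [[1, 0.9508],
 [0.9508, 1]]


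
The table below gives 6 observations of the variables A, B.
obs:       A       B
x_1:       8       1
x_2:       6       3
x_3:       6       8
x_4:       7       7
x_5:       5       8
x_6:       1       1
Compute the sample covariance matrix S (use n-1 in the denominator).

Step 1 — column means:
  mean(A) = (8 + 6 + 6 + 7 + 5 + 1) / 6 = 33/6 = 5.5
  mean(B) = (1 + 3 + 8 + 7 + 8 + 1) / 6 = 28/6 = 4.6667

Step 2 — sample covariance S[i,j] = (1/(n-1)) · Σ_k (x_{k,i} - mean_i) · (x_{k,j} - mean_j), with n-1 = 5.
  S[A,A] = ((2.5)·(2.5) + (0.5)·(0.5) + (0.5)·(0.5) + (1.5)·(1.5) + (-0.5)·(-0.5) + (-4.5)·(-4.5)) / 5 = 29.5/5 = 5.9
  S[A,B] = ((2.5)·(-3.6667) + (0.5)·(-1.6667) + (0.5)·(3.3333) + (1.5)·(2.3333) + (-0.5)·(3.3333) + (-4.5)·(-3.6667)) / 5 = 10/5 = 2
  S[B,B] = ((-3.6667)·(-3.6667) + (-1.6667)·(-1.6667) + (3.3333)·(3.3333) + (2.3333)·(2.3333) + (3.3333)·(3.3333) + (-3.6667)·(-3.6667)) / 5 = 57.3333/5 = 11.4667

S is symmetric (S[j,i] = S[i,j]). Assembling:

S = [[5.9, 2],
 [2, 11.4667]]


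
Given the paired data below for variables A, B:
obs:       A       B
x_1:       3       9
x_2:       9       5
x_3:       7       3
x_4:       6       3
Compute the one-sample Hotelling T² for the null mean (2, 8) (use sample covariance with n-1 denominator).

Step 1 — sample mean vector:
  mean(A) = (3 + 9 + 7 + 6) / 4 = 25/4 = 6.25
  mean(B) = (9 + 5 + 3 + 3) / 4 = 20/4 = 5
  x̄ = (6.25, 5),  deviation x̄ - mu_0 = (6.25, 5) - (2, 8) = (4.25, -3).

Step 2 — sample covariance matrix, S[i,j] = (1/(n-1)) · Σ_k (x_{k,i} - mean_i) · (x_{k,j} - mean_j), divisor n-1 = 3:
  S[A,A] = ((-3.25)·(-3.25) + (2.75)·(2.75) + (0.75)·(0.75) + (-0.25)·(-0.25)) / 3 = 18.75/3 = 6.25
  S[A,B] = ((-3.25)·(4) + (2.75)·(0) + (0.75)·(-2) + (-0.25)·(-2)) / 3 = -14/3 = -4.6667
  S[B,B] = ((4)·(4) + (0)·(0) + (-2)·(-2) + (-2)·(-2)) / 3 = 24/3 = 8
  S = [[6.25, -4.6667],
 [-4.6667, 8]].

Step 3 — invert S. det(S) = 6.25·8 - (-4.6667)² = 28.2222.
  S^{-1} = (1/det) · [[d, -b], [-b, a]] = [[0.2835, 0.1654],
 [0.1654, 0.2215]].

Step 4 — quadratic form (x̄ - mu_0)^T · S^{-1} · (x̄ - mu_0):
  S^{-1} · (x̄ - mu_0) = (0.7087, 0.0384),
  (x̄ - mu_0)^T · [...] = (4.25)·(0.7087) + (-3)·(0.0384) = 2.8967.

Step 5 — scale by n: T² = 4 · 2.8967 = 11.5866.

T² ≈ 11.5866


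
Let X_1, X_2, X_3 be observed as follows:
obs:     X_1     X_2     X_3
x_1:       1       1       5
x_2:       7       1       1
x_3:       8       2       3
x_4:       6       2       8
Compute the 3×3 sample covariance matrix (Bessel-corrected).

Step 1 — column means:
  mean(X_1) = (1 + 7 + 8 + 6) / 4 = 22/4 = 5.5
  mean(X_2) = (1 + 1 + 2 + 2) / 4 = 6/4 = 1.5
  mean(X_3) = (5 + 1 + 3 + 8) / 4 = 17/4 = 4.25

Step 2 — sample covariance S[i,j] = (1/(n-1)) · Σ_k (x_{k,i} - mean_i) · (x_{k,j} - mean_j), with n-1 = 3.
  S[X_1,X_1] = ((-4.5)·(-4.5) + (1.5)·(1.5) + (2.5)·(2.5) + (0.5)·(0.5)) / 3 = 29/3 = 9.6667
  S[X_1,X_2] = ((-4.5)·(-0.5) + (1.5)·(-0.5) + (2.5)·(0.5) + (0.5)·(0.5)) / 3 = 3/3 = 1
  S[X_1,X_3] = ((-4.5)·(0.75) + (1.5)·(-3.25) + (2.5)·(-1.25) + (0.5)·(3.75)) / 3 = -9.5/3 = -3.1667
  S[X_2,X_2] = ((-0.5)·(-0.5) + (-0.5)·(-0.5) + (0.5)·(0.5) + (0.5)·(0.5)) / 3 = 1/3 = 0.3333
  S[X_2,X_3] = ((-0.5)·(0.75) + (-0.5)·(-3.25) + (0.5)·(-1.25) + (0.5)·(3.75)) / 3 = 2.5/3 = 0.8333
  S[X_3,X_3] = ((0.75)·(0.75) + (-3.25)·(-3.25) + (-1.25)·(-1.25) + (3.75)·(3.75)) / 3 = 26.75/3 = 8.9167

S is symmetric (S[j,i] = S[i,j]). Assembling:

S = [[9.6667, 1, -3.1667],
 [1, 0.3333, 0.8333],
 [-3.1667, 0.8333, 8.9167]]


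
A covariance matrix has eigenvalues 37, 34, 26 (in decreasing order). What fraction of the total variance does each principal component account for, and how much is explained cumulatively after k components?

Step 1 — total variance = trace(Sigma) = Σ λ_i = 37 + 34 + 26 = 97.

Step 2 — fraction explained by component i = λ_i / Σ λ:
  PC1: 37/97 = 0.3814
  PC2: 34/97 = 0.3505
  PC3: 26/97 = 0.268

Step 3 — cumulative fraction after k components = (λ_1 + ... + λ_k) / Σ λ:
  k = 1: 37/97 = 0.3814
  k = 2: (37 + 34)/97 = 71/97 = 0.732
  k = 3: (37 + 34 + 26)/97 = 97/97 = 1

Summary (fraction, with percent):

explained: PC1 0.3814 (38.14%), PC2 0.3505 (35.05%), PC3 0.268 (26.8%);  cumulative: 0.3814, 0.732, 1


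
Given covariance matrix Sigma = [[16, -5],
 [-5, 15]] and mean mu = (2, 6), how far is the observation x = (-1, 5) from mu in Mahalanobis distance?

Step 1 — centre the observation: (x - mu) = (-3, -1).

Step 2 — invert Sigma. det(Sigma) = 16·15 - (-5)² = 215.
  Sigma^{-1} = (1/det) · [[d, -b], [-b, a]] = [[0.0698, 0.0233],
 [0.0233, 0.0744]].

Step 3 — form the quadratic (x - mu)^T · Sigma^{-1} · (x - mu):
  Sigma^{-1} · (x - mu) = (-0.2326, -0.1442).
  (x - mu)^T · [Sigma^{-1} · (x - mu)] = (-3)·(-0.2326) + (-1)·(-0.1442) = 0.8419.

Step 4 — take square root: d = √(0.8419) ≈ 0.9175.

d(x, mu) = √(0.8419) ≈ 0.9175


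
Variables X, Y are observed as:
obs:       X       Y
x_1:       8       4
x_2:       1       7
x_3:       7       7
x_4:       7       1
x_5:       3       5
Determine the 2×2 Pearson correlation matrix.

Step 1 — column means:
  mean(X) = (8 + 1 + 7 + 7 + 3) / 5 = 26/5 = 5.2
  mean(Y) = (4 + 7 + 7 + 1 + 5) / 5 = 24/5 = 4.8

Step 2 — sample variances and covariances s[i,j] = (1/(n-1)) · Σ_k (x_{k,i} - mean_i) · (x_{k,j} - mean_j), with n-1 = 4:
  s[X,X] = ((2.8)·(2.8) + (-4.2)·(-4.2) + (1.8)·(1.8) + (1.8)·(1.8) + (-2.2)·(-2.2)) / 4 = 36.8/4 = 9.2
  s[X,Y] = ((2.8)·(-0.8) + (-4.2)·(2.2) + (1.8)·(2.2) + (1.8)·(-3.8) + (-2.2)·(0.2)) / 4 = -14.8/4 = -3.7
  s[Y,Y] = ((-0.8)·(-0.8) + (2.2)·(2.2) + (2.2)·(2.2) + (-3.8)·(-3.8) + (0.2)·(0.2)) / 4 = 24.8/4 = 6.2
  Sample standard deviations s_i = √(s[i,i]):
  s(X) = √(9.2) = 3.0332
  s(Y) = √(6.2) = 2.49

Step 3 — r_{ij} = s_{ij} / (s_i · s_j):
  r[X,X] = 1 (diagonal).
  r[X,Y] = -3.7 / (3.0332 · 2.49) = -3.7 / 7.5525 = -0.4899
  r[Y,Y] = 1 (diagonal).

R is symmetric with unit diagonal. Assembling:

R = [[1, -0.4899],
 [-0.4899, 1]]


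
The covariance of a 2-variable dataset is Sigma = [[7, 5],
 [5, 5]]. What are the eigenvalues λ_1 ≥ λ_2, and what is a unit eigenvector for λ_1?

Step 1 — characteristic polynomial of 2×2 Sigma:
  det(Sigma - λI) = λ² - trace · λ + det = 0.
  trace = 7 + 5 = 12, det = 7·5 - (5)² = 10.
Step 2 — discriminant:
  Δ = trace² - 4·det = 144 - 40 = 104.
Step 3 — eigenvalues:
  λ = (trace ± √Δ)/2 = (12 ± 10.198)/2,
  λ_1 = 11.099,  λ_2 = 0.901.

Step 4 — unit eigenvector for λ_1: solve (Sigma - λ_1 I)v = 0. First row:
  (7 - 11.099)·v_x + (5)·v_y = 0, i.e. (-4.099)·v_x + (5)·v_y = 0,
  so v ∝ (b, λ_1 - a) = (5, 4.099) = u.
  ||u|| = √((5)² + (4.099)²) = √(41.802) ≈ 6.4654,
  v_1 = u/||u|| ≈ (0.7733, 0.634) (||v_1|| = 1).

λ_1 = 11.099,  λ_2 = 0.901;  v_1 ≈ (0.7733, 0.634)


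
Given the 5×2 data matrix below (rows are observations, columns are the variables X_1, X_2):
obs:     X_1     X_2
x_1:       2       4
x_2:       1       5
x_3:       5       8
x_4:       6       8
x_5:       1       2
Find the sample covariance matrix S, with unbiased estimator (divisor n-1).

Step 1 — column means:
  mean(X_1) = (2 + 1 + 5 + 6 + 1) / 5 = 15/5 = 3
  mean(X_2) = (4 + 5 + 8 + 8 + 2) / 5 = 27/5 = 5.4

Step 2 — sample covariance S[i,j] = (1/(n-1)) · Σ_k (x_{k,i} - mean_i) · (x_{k,j} - mean_j), with n-1 = 4.
  S[X_1,X_1] = ((-1)·(-1) + (-2)·(-2) + (2)·(2) + (3)·(3) + (-2)·(-2)) / 4 = 22/4 = 5.5
  S[X_1,X_2] = ((-1)·(-1.4) + (-2)·(-0.4) + (2)·(2.6) + (3)·(2.6) + (-2)·(-3.4)) / 4 = 22/4 = 5.5
  S[X_2,X_2] = ((-1.4)·(-1.4) + (-0.4)·(-0.4) + (2.6)·(2.6) + (2.6)·(2.6) + (-3.4)·(-3.4)) / 4 = 27.2/4 = 6.8

S is symmetric (S[j,i] = S[i,j]). Assembling:

S = [[5.5, 5.5],
 [5.5, 6.8]]


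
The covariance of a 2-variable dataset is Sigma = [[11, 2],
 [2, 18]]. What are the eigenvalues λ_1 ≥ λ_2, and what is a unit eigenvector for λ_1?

Step 1 — characteristic polynomial of 2×2 Sigma:
  det(Sigma - λI) = λ² - trace · λ + det = 0.
  trace = 11 + 18 = 29, det = 11·18 - (2)² = 194.
Step 2 — discriminant:
  Δ = trace² - 4·det = 841 - 776 = 65.
Step 3 — eigenvalues:
  λ = (trace ± √Δ)/2 = (29 ± 8.0623)/2,
  λ_1 = 18.5311,  λ_2 = 10.4689.

Step 4 — unit eigenvector for λ_1: solve (Sigma - λ_1 I)v = 0. First row:
  (11 - 18.5311)·v_x + (2)·v_y = 0, i.e. (-7.5311)·v_x + (2)·v_y = 0,
  so v ∝ (b, λ_1 - a) = (2, 7.5311) = u.
  ||u|| = √((2)² + (7.5311)²) = √(60.7179) ≈ 7.7922,
  v_1 = u/||u|| ≈ (0.2567, 0.9665) (||v_1|| = 1).

λ_1 = 18.5311,  λ_2 = 10.4689;  v_1 ≈ (0.2567, 0.9665)


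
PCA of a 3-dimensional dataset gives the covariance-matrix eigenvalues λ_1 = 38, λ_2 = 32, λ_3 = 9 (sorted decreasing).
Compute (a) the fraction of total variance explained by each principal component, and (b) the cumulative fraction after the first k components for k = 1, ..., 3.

Step 1 — total variance = trace(Sigma) = Σ λ_i = 38 + 32 + 9 = 79.

Step 2 — fraction explained by component i = λ_i / Σ λ:
  PC1: 38/79 = 0.481
  PC2: 32/79 = 0.4051
  PC3: 9/79 = 0.1139

Step 3 — cumulative fraction after k components = (λ_1 + ... + λ_k) / Σ λ:
  k = 1: 38/79 = 0.481
  k = 2: (38 + 32)/79 = 70/79 = 0.8861
  k = 3: (38 + 32 + 9)/79 = 79/79 = 1

Summary (fraction, with percent):

explained: PC1 0.481 (48.1%), PC2 0.4051 (40.51%), PC3 0.1139 (11.39%);  cumulative: 0.481, 0.8861, 1


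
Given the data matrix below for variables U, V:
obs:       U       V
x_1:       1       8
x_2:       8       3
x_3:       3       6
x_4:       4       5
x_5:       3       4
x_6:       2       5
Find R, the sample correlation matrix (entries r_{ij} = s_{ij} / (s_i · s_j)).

Step 1 — column means:
  mean(U) = (1 + 8 + 3 + 4 + 3 + 2) / 6 = 21/6 = 3.5
  mean(V) = (8 + 3 + 6 + 5 + 4 + 5) / 6 = 31/6 = 5.1667

Step 2 — sample variances and covariances s[i,j] = (1/(n-1)) · Σ_k (x_{k,i} - mean_i) · (x_{k,j} - mean_j), with n-1 = 5:
  s[U,U] = ((-2.5)·(-2.5) + (4.5)·(4.5) + (-0.5)·(-0.5) + (0.5)·(0.5) + (-0.5)·(-0.5) + (-1.5)·(-1.5)) / 5 = 29.5/5 = 5.9
  s[U,V] = ((-2.5)·(2.8333) + (4.5)·(-2.1667) + (-0.5)·(0.8333) + (0.5)·(-0.1667) + (-0.5)·(-1.1667) + (-1.5)·(-0.1667)) / 5 = -16.5/5 = -3.3
  s[V,V] = ((2.8333)·(2.8333) + (-2.1667)·(-2.1667) + (0.8333)·(0.8333) + (-0.1667)·(-0.1667) + (-1.1667)·(-1.1667) + (-0.1667)·(-0.1667)) / 5 = 14.8333/5 = 2.9667
  Sample standard deviations s_i = √(s[i,i]):
  s(U) = √(5.9) = 2.429
  s(V) = √(2.9667) = 1.7224

Step 3 — r_{ij} = s_{ij} / (s_i · s_j):
  r[U,U] = 1 (diagonal).
  r[U,V] = -3.3 / (2.429 · 1.7224) = -3.3 / 4.1837 = -0.7888
  r[V,V] = 1 (diagonal).

R is symmetric with unit diagonal. Assembling:

R = [[1, -0.7888],
 [-0.7888, 1]]


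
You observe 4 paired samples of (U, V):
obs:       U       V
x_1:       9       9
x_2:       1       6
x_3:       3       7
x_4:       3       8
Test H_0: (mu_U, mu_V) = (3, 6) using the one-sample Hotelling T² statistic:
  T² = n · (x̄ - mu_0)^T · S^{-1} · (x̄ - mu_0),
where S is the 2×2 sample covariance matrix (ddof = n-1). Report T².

Step 1 — sample mean vector:
  mean(U) = (9 + 1 + 3 + 3) / 4 = 16/4 = 4
  mean(V) = (9 + 6 + 7 + 8) / 4 = 30/4 = 7.5
  x̄ = (4, 7.5),  deviation x̄ - mu_0 = (4, 7.5) - (3, 6) = (1, 1.5).

Step 2 — sample covariance matrix, S[i,j] = (1/(n-1)) · Σ_k (x_{k,i} - mean_i) · (x_{k,j} - mean_j), divisor n-1 = 3:
  S[U,U] = ((5)·(5) + (-3)·(-3) + (-1)·(-1) + (-1)·(-1)) / 3 = 36/3 = 12
  S[U,V] = ((5)·(1.5) + (-3)·(-1.5) + (-1)·(-0.5) + (-1)·(0.5)) / 3 = 12/3 = 4
  S[V,V] = ((1.5)·(1.5) + (-1.5)·(-1.5) + (-0.5)·(-0.5) + (0.5)·(0.5)) / 3 = 5/3 = 1.6667
  S = [[12, 4],
 [4, 1.6667]].

Step 3 — invert S. det(S) = 12·1.6667 - (4)² = 4.
  S^{-1} = (1/det) · [[d, -b], [-b, a]] = [[0.4167, -1],
 [-1, 3]].

Step 4 — quadratic form (x̄ - mu_0)^T · S^{-1} · (x̄ - mu_0):
  S^{-1} · (x̄ - mu_0) = (-1.0833, 3.5),
  (x̄ - mu_0)^T · [...] = (1)·(-1.0833) + (1.5)·(3.5) = 4.1667.

Step 5 — scale by n: T² = 4 · 4.1667 = 16.6667.

T² ≈ 16.6667


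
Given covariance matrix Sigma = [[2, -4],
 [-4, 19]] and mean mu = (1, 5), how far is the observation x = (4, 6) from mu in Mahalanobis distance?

Step 1 — centre the observation: (x - mu) = (3, 1).

Step 2 — invert Sigma. det(Sigma) = 2·19 - (-4)² = 22.
  Sigma^{-1} = (1/det) · [[d, -b], [-b, a]] = [[0.8636, 0.1818],
 [0.1818, 0.0909]].

Step 3 — form the quadratic (x - mu)^T · Sigma^{-1} · (x - mu):
  Sigma^{-1} · (x - mu) = (2.7727, 0.6364).
  (x - mu)^T · [Sigma^{-1} · (x - mu)] = (3)·(2.7727) + (1)·(0.6364) = 8.9545.

Step 4 — take square root: d = √(8.9545) ≈ 2.9924.

d(x, mu) = √(8.9545) ≈ 2.9924


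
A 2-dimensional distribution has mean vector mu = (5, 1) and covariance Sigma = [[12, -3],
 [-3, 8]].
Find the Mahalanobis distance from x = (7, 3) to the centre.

Step 1 — centre the observation: (x - mu) = (2, 2).

Step 2 — invert Sigma. det(Sigma) = 12·8 - (-3)² = 87.
  Sigma^{-1} = (1/det) · [[d, -b], [-b, a]] = [[0.092, 0.0345],
 [0.0345, 0.1379]].

Step 3 — form the quadratic (x - mu)^T · Sigma^{-1} · (x - mu):
  Sigma^{-1} · (x - mu) = (0.2529, 0.3448).
  (x - mu)^T · [Sigma^{-1} · (x - mu)] = (2)·(0.2529) + (2)·(0.3448) = 1.1954.

Step 4 — take square root: d = √(1.1954) ≈ 1.0933.

d(x, mu) = √(1.1954) ≈ 1.0933


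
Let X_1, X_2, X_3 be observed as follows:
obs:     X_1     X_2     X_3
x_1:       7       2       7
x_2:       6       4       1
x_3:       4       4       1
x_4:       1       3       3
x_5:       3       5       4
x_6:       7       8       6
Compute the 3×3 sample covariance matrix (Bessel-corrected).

Step 1 — column means:
  mean(X_1) = (7 + 6 + 4 + 1 + 3 + 7) / 6 = 28/6 = 4.6667
  mean(X_2) = (2 + 4 + 4 + 3 + 5 + 8) / 6 = 26/6 = 4.3333
  mean(X_3) = (7 + 1 + 1 + 3 + 4 + 6) / 6 = 22/6 = 3.6667

Step 2 — sample covariance S[i,j] = (1/(n-1)) · Σ_k (x_{k,i} - mean_i) · (x_{k,j} - mean_j), with n-1 = 5.
  S[X_1,X_1] = ((2.3333)·(2.3333) + (1.3333)·(1.3333) + (-0.6667)·(-0.6667) + (-3.6667)·(-3.6667) + (-1.6667)·(-1.6667) + (2.3333)·(2.3333)) / 5 = 29.3333/5 = 5.8667
  S[X_1,X_2] = ((2.3333)·(-2.3333) + (1.3333)·(-0.3333) + (-0.6667)·(-0.3333) + (-3.6667)·(-1.3333) + (-1.6667)·(0.6667) + (2.3333)·(3.6667)) / 5 = 6.6667/5 = 1.3333
  S[X_1,X_3] = ((2.3333)·(3.3333) + (1.3333)·(-2.6667) + (-0.6667)·(-2.6667) + (-3.6667)·(-0.6667) + (-1.6667)·(0.3333) + (2.3333)·(2.3333)) / 5 = 13.3333/5 = 2.6667
  S[X_2,X_2] = ((-2.3333)·(-2.3333) + (-0.3333)·(-0.3333) + (-0.3333)·(-0.3333) + (-1.3333)·(-1.3333) + (0.6667)·(0.6667) + (3.6667)·(3.6667)) / 5 = 21.3333/5 = 4.2667
  S[X_2,X_3] = ((-2.3333)·(3.3333) + (-0.3333)·(-2.6667) + (-0.3333)·(-2.6667) + (-1.3333)·(-0.6667) + (0.6667)·(0.3333) + (3.6667)·(2.3333)) / 5 = 3.6667/5 = 0.7333
  S[X_3,X_3] = ((3.3333)·(3.3333) + (-2.6667)·(-2.6667) + (-2.6667)·(-2.6667) + (-0.6667)·(-0.6667) + (0.3333)·(0.3333) + (2.3333)·(2.3333)) / 5 = 31.3333/5 = 6.2667

S is symmetric (S[j,i] = S[i,j]). Assembling:

S = [[5.8667, 1.3333, 2.6667],
 [1.3333, 4.2667, 0.7333],
 [2.6667, 0.7333, 6.2667]]


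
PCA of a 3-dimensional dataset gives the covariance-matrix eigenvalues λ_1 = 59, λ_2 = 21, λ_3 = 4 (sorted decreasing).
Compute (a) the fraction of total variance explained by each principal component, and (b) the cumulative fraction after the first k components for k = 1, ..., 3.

Step 1 — total variance = trace(Sigma) = Σ λ_i = 59 + 21 + 4 = 84.

Step 2 — fraction explained by component i = λ_i / Σ λ:
  PC1: 59/84 = 0.7024
  PC2: 21/84 = 0.25
  PC3: 4/84 = 0.0476

Step 3 — cumulative fraction after k components = (λ_1 + ... + λ_k) / Σ λ:
  k = 1: 59/84 = 0.7024
  k = 2: (59 + 21)/84 = 80/84 = 0.9524
  k = 3: (59 + 21 + 4)/84 = 84/84 = 1

Summary (fraction, with percent):

explained: PC1 0.7024 (70.24%), PC2 0.25 (25%), PC3 0.0476 (4.76%);  cumulative: 0.7024, 0.9524, 1


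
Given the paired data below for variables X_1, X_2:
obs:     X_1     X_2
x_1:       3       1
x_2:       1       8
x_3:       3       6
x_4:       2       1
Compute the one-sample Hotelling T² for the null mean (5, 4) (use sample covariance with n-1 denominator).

Step 1 — sample mean vector:
  mean(X_1) = (3 + 1 + 3 + 2) / 4 = 9/4 = 2.25
  mean(X_2) = (1 + 8 + 6 + 1) / 4 = 16/4 = 4
  x̄ = (2.25, 4),  deviation x̄ - mu_0 = (2.25, 4) - (5, 4) = (-2.75, 0).

Step 2 — sample covariance matrix, S[i,j] = (1/(n-1)) · Σ_k (x_{k,i} - mean_i) · (x_{k,j} - mean_j), divisor n-1 = 3:
  S[X_1,X_1] = ((0.75)·(0.75) + (-1.25)·(-1.25) + (0.75)·(0.75) + (-0.25)·(-0.25)) / 3 = 2.75/3 = 0.9167
  S[X_1,X_2] = ((0.75)·(-3) + (-1.25)·(4) + (0.75)·(2) + (-0.25)·(-3)) / 3 = -5/3 = -1.6667
  S[X_2,X_2] = ((-3)·(-3) + (4)·(4) + (2)·(2) + (-3)·(-3)) / 3 = 38/3 = 12.6667
  S = [[0.9167, -1.6667],
 [-1.6667, 12.6667]].

Step 3 — invert S. det(S) = 0.9167·12.6667 - (-1.6667)² = 8.8333.
  S^{-1} = (1/det) · [[d, -b], [-b, a]] = [[1.434, 0.1887],
 [0.1887, 0.1038]].

Step 4 — quadratic form (x̄ - mu_0)^T · S^{-1} · (x̄ - mu_0):
  S^{-1} · (x̄ - mu_0) = (-3.9434, -0.5189),
  (x̄ - mu_0)^T · [...] = (-2.75)·(-3.9434) + (0)·(-0.5189) = 10.8443.

Step 5 — scale by n: T² = 4 · 10.8443 = 43.3774.

T² ≈ 43.3774


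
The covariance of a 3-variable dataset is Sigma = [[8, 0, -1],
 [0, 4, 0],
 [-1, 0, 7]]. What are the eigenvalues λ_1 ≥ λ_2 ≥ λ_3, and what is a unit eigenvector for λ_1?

Step 1 — characteristic polynomial p(λ) = det(λI - Sigma) = λ³ - tr·λ² + c_1·λ - det, where tr = trace, c_1 = sum of the principal 2×2 minors, det = det(Sigma):
  tr = 8 + 4 + 7 = 19,
  c_1 = (8·4 - (0)²) + (8·7 - (-1)²) + (4·7 - (0)²) = 32 + 55 + 28 = 115,
  det = 8·(4·7 - (0)²) - (0)·((0)·7 - (0)·(-1)) + (-1)·((0)·(0) - 4·(-1)) = 8·(28) - (0)·(0) + (-1)·(4) = 220.
  So p(λ) = λ³ - 19λ² + 115λ - 220.
Step 2 — look for an integer root (rational root theorem: any rational root is an integer divisor of 220). Testing λ = 4:
  p(4) = 64 - 304 + 460 - 220 = 0  ✓
  Dividing out (λ - 4): p(λ) = (λ - 4)(λ² - 15λ + 55).
Step 3 — remaining eigenvalues from the quadratic λ² - 15λ + 55 = 0:
  Δ = 15² - 4·55 = 225 - 220 = 5,  λ = (15 ± √5)/2 = (15 ± 2.2361)/2 ≈ 8.618 or 6.382.
  Sorted: λ_1 = 8.618,  λ_2 = 6.382,  λ_3 = 4  (check: sum = 19 = tr ✓).

Step 4 — unit eigenvector for λ_1 ≈ 8.618: v spans the null space of (Sigma - λ_1 I), whose rows are
  r_1 = (-0.618, 0, -1),  r_2 = (0, -4.618, 0),  r_3 = (-1, 0, -1.618).
  v is orthogonal to every row, so take v ∝ r_1 × r_2 = ((0)·(0) - (-1)·(-4.618), (-1)·(0) - (-0.618)·(0), (-0.618)·(-4.618) - (0)·(0)) ≈ (-4.618, 0, 2.8541).
  Rescale (multiply by -1 so the first nonzero entry is positive): u = (4.618, 0, -2.8541).
  ||u|| = √((4.618)² + (0)² + (-2.8541)²) = √(29.4721) ≈ 5.4288,  v_1 = u/||u|| ≈ (0.8507, 0, -0.5257) (||v_1|| = 1).

λ_1 = 8.618,  λ_2 = 6.382,  λ_3 = 4;  v_1 ≈ (0.8507, 0, -0.5257)


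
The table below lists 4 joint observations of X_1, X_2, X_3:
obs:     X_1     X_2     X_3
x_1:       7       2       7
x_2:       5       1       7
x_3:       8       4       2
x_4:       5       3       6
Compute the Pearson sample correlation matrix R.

Step 1 — column means:
  mean(X_1) = (7 + 5 + 8 + 5) / 4 = 25/4 = 6.25
  mean(X_2) = (2 + 1 + 4 + 3) / 4 = 10/4 = 2.5
  mean(X_3) = (7 + 7 + 2 + 6) / 4 = 22/4 = 5.5

Step 2 — sample variances and covariances s[i,j] = (1/(n-1)) · Σ_k (x_{k,i} - mean_i) · (x_{k,j} - mean_j), with n-1 = 3:
  s[X_1,X_1] = ((0.75)·(0.75) + (-1.25)·(-1.25) + (1.75)·(1.75) + (-1.25)·(-1.25)) / 3 = 6.75/3 = 2.25
  s[X_1,X_2] = ((0.75)·(-0.5) + (-1.25)·(-1.5) + (1.75)·(1.5) + (-1.25)·(0.5)) / 3 = 3.5/3 = 1.1667
  s[X_1,X_3] = ((0.75)·(1.5) + (-1.25)·(1.5) + (1.75)·(-3.5) + (-1.25)·(0.5)) / 3 = -7.5/3 = -2.5
  s[X_2,X_2] = ((-0.5)·(-0.5) + (-1.5)·(-1.5) + (1.5)·(1.5) + (0.5)·(0.5)) / 3 = 5/3 = 1.6667
  s[X_2,X_3] = ((-0.5)·(1.5) + (-1.5)·(1.5) + (1.5)·(-3.5) + (0.5)·(0.5)) / 3 = -8/3 = -2.6667
  s[X_3,X_3] = ((1.5)·(1.5) + (1.5)·(1.5) + (-3.5)·(-3.5) + (0.5)·(0.5)) / 3 = 17/3 = 5.6667
  Sample standard deviations s_i = √(s[i,i]):
  s(X_1) = √(2.25) = 1.5
  s(X_2) = √(1.6667) = 1.291
  s(X_3) = √(5.6667) = 2.3805

Step 3 — r_{ij} = s_{ij} / (s_i · s_j):
  r[X_1,X_1] = 1 (diagonal).
  r[X_1,X_2] = 1.1667 / (1.5 · 1.291) = 1.1667 / 1.9365 = 0.6025
  r[X_1,X_3] = -2.5 / (1.5 · 2.3805) = -2.5 / 3.5707 = -0.7001
  r[X_2,X_2] = 1 (diagonal).
  r[X_2,X_3] = -2.6667 / (1.291 · 2.3805) = -2.6667 / 3.0732 = -0.8677
  r[X_3,X_3] = 1 (diagonal).

R is symmetric with unit diagonal. Assembling:

R = [[1, 0.6025, -0.7001],
 [0.6025, 1, -0.8677],
 [-0.7001, -0.8677, 1]]


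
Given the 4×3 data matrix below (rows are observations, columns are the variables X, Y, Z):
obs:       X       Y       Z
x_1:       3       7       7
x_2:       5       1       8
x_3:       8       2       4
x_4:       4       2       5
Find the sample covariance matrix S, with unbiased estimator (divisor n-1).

Step 1 — column means:
  mean(X) = (3 + 5 + 8 + 4) / 4 = 20/4 = 5
  mean(Y) = (7 + 1 + 2 + 2) / 4 = 12/4 = 3
  mean(Z) = (7 + 8 + 4 + 5) / 4 = 24/4 = 6

Step 2 — sample covariance S[i,j] = (1/(n-1)) · Σ_k (x_{k,i} - mean_i) · (x_{k,j} - mean_j), with n-1 = 3.
  S[X,X] = ((-2)·(-2) + (0)·(0) + (3)·(3) + (-1)·(-1)) / 3 = 14/3 = 4.6667
  S[X,Y] = ((-2)·(4) + (0)·(-2) + (3)·(-1) + (-1)·(-1)) / 3 = -10/3 = -3.3333
  S[X,Z] = ((-2)·(1) + (0)·(2) + (3)·(-2) + (-1)·(-1)) / 3 = -7/3 = -2.3333
  S[Y,Y] = ((4)·(4) + (-2)·(-2) + (-1)·(-1) + (-1)·(-1)) / 3 = 22/3 = 7.3333
  S[Y,Z] = ((4)·(1) + (-2)·(2) + (-1)·(-2) + (-1)·(-1)) / 3 = 3/3 = 1
  S[Z,Z] = ((1)·(1) + (2)·(2) + (-2)·(-2) + (-1)·(-1)) / 3 = 10/3 = 3.3333

S is symmetric (S[j,i] = S[i,j]). Assembling:

S = [[4.6667, -3.3333, -2.3333],
 [-3.3333, 7.3333, 1],
 [-2.3333, 1, 3.3333]]


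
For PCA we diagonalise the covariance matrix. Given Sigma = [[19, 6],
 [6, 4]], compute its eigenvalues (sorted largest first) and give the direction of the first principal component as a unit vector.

Step 1 — characteristic polynomial of 2×2 Sigma:
  det(Sigma - λI) = λ² - trace · λ + det = 0.
  trace = 19 + 4 = 23, det = 19·4 - (6)² = 40.
Step 2 — discriminant:
  Δ = trace² - 4·det = 529 - 160 = 369.
Step 3 — eigenvalues:
  λ = (trace ± √Δ)/2 = (23 ± 19.2094)/2,
  λ_1 = 21.1047,  λ_2 = 1.8953.

Step 4 — unit eigenvector for λ_1: solve (Sigma - λ_1 I)v = 0. First row:
  (19 - 21.1047)·v_x + (6)·v_y = 0, i.e. (-2.1047)·v_x + (6)·v_y = 0,
  so v ∝ (b, λ_1 - a) = (6, 2.1047) = u.
  ||u|| = √((6)² + (2.1047)²) = √(40.4297) ≈ 6.3584,
  v_1 = u/||u|| ≈ (0.9436, 0.331) (||v_1|| = 1).

λ_1 = 21.1047,  λ_2 = 1.8953;  v_1 ≈ (0.9436, 0.331)


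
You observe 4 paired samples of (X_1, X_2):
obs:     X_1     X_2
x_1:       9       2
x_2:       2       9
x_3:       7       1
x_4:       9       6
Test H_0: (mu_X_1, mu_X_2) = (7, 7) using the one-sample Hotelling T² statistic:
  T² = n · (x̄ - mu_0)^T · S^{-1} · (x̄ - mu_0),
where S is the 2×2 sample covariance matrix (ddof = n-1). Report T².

Step 1 — sample mean vector:
  mean(X_1) = (9 + 2 + 7 + 9) / 4 = 27/4 = 6.75
  mean(X_2) = (2 + 9 + 1 + 6) / 4 = 18/4 = 4.5
  x̄ = (6.75, 4.5),  deviation x̄ - mu_0 = (6.75, 4.5) - (7, 7) = (-0.25, -2.5).

Step 2 — sample covariance matrix, S[i,j] = (1/(n-1)) · Σ_k (x_{k,i} - mean_i) · (x_{k,j} - mean_j), divisor n-1 = 3:
  S[X_1,X_1] = ((2.25)·(2.25) + (-4.75)·(-4.75) + (0.25)·(0.25) + (2.25)·(2.25)) / 3 = 32.75/3 = 10.9167
  S[X_1,X_2] = ((2.25)·(-2.5) + (-4.75)·(4.5) + (0.25)·(-3.5) + (2.25)·(1.5)) / 3 = -24.5/3 = -8.1667
  S[X_2,X_2] = ((-2.5)·(-2.5) + (4.5)·(4.5) + (-3.5)·(-3.5) + (1.5)·(1.5)) / 3 = 41/3 = 13.6667
  S = [[10.9167, -8.1667],
 [-8.1667, 13.6667]].

Step 3 — invert S. det(S) = 10.9167·13.6667 - (-8.1667)² = 82.5.
  S^{-1} = (1/det) · [[d, -b], [-b, a]] = [[0.1657, 0.099],
 [0.099, 0.1323]].

Step 4 — quadratic form (x̄ - mu_0)^T · S^{-1} · (x̄ - mu_0):
  S^{-1} · (x̄ - mu_0) = (-0.2889, -0.3556),
  (x̄ - mu_0)^T · [...] = (-0.25)·(-0.2889) + (-2.5)·(-0.3556) = 0.9611.

Step 5 — scale by n: T² = 4 · 0.9611 = 3.8444.

T² ≈ 3.8444


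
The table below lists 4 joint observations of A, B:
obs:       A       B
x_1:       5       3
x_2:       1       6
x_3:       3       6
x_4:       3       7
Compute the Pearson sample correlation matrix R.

Step 1 — column means:
  mean(A) = (5 + 1 + 3 + 3) / 4 = 12/4 = 3
  mean(B) = (3 + 6 + 6 + 7) / 4 = 22/4 = 5.5

Step 2 — sample variances and covariances s[i,j] = (1/(n-1)) · Σ_k (x_{k,i} - mean_i) · (x_{k,j} - mean_j), with n-1 = 3:
  s[A,A] = ((2)·(2) + (-2)·(-2) + (0)·(0) + (0)·(0)) / 3 = 8/3 = 2.6667
  s[A,B] = ((2)·(-2.5) + (-2)·(0.5) + (0)·(0.5) + (0)·(1.5)) / 3 = -6/3 = -2
  s[B,B] = ((-2.5)·(-2.5) + (0.5)·(0.5) + (0.5)·(0.5) + (1.5)·(1.5)) / 3 = 9/3 = 3
  Sample standard deviations s_i = √(s[i,i]):
  s(A) = √(2.6667) = 1.633
  s(B) = √(3) = 1.7321

Step 3 — r_{ij} = s_{ij} / (s_i · s_j):
  r[A,A] = 1 (diagonal).
  r[A,B] = -2 / (1.633 · 1.7321) = -2 / 2.8284 = -0.7071
  r[B,B] = 1 (diagonal).

R is symmetric with unit diagonal. Assembling:

R = [[1, -0.7071],
 [-0.7071, 1]]


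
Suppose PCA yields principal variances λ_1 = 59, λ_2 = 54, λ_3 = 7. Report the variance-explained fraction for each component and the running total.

Step 1 — total variance = trace(Sigma) = Σ λ_i = 59 + 54 + 7 = 120.

Step 2 — fraction explained by component i = λ_i / Σ λ:
  PC1: 59/120 = 0.4917
  PC2: 54/120 = 0.45
  PC3: 7/120 = 0.0583

Step 3 — cumulative fraction after k components = (λ_1 + ... + λ_k) / Σ λ:
  k = 1: 59/120 = 0.4917
  k = 2: (59 + 54)/120 = 113/120 = 0.9417
  k = 3: (59 + 54 + 7)/120 = 120/120 = 1

Summary (fraction, with percent):

explained: PC1 0.4917 (49.17%), PC2 0.45 (45%), PC3 0.0583 (5.83%);  cumulative: 0.4917, 0.9417, 1


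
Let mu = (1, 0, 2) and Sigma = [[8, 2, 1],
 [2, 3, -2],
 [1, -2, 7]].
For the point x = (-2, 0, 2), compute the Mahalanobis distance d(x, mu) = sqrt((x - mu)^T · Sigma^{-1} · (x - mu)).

Step 1 — centre the observation: (x - mu) = (-3, 0, 0).

Step 2 — invert Sigma (cofactor / det for 3×3, or solve directly):
  Sigma^{-1} = [[0.1753, -0.1649, -0.0722],
 [-0.1649, 0.567, 0.1856],
 [-0.0722, 0.1856, 0.2062]].

Step 3 — form the quadratic (x - mu)^T · Sigma^{-1} · (x - mu):
  Sigma^{-1} · (x - mu) = (-0.5258, 0.4948, 0.2165).
  (x - mu)^T · [Sigma^{-1} · (x - mu)] = (-3)·(-0.5258) + (0)·(0.4948) + (0)·(0.2165) = 1.5773.

Step 4 — take square root: d = √(1.5773) ≈ 1.2559.

d(x, mu) = √(1.5773) ≈ 1.2559


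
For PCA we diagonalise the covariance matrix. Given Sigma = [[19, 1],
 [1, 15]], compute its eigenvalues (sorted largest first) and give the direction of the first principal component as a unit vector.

Step 1 — characteristic polynomial of 2×2 Sigma:
  det(Sigma - λI) = λ² - trace · λ + det = 0.
  trace = 19 + 15 = 34, det = 19·15 - (1)² = 284.
Step 2 — discriminant:
  Δ = trace² - 4·det = 1156 - 1136 = 20.
Step 3 — eigenvalues:
  λ = (trace ± √Δ)/2 = (34 ± 4.4721)/2,
  λ_1 = 19.2361,  λ_2 = 14.7639.

Step 4 — unit eigenvector for λ_1: solve (Sigma - λ_1 I)v = 0. First row:
  (19 - 19.2361)·v_x + (1)·v_y = 0, i.e. (-0.2361)·v_x + (1)·v_y = 0,
  so v ∝ (b, λ_1 - a) = (1, 0.2361) = u.
  ||u|| = √((1)² + (0.2361)²) = √(1.0557) ≈ 1.0275,
  v_1 = u/||u|| ≈ (0.9732, 0.2298) (||v_1|| = 1).

λ_1 = 19.2361,  λ_2 = 14.7639;  v_1 ≈ (0.9732, 0.2298)


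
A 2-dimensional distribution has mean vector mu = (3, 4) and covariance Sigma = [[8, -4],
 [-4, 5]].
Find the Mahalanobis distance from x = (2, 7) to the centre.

Step 1 — centre the observation: (x - mu) = (-1, 3).

Step 2 — invert Sigma. det(Sigma) = 8·5 - (-4)² = 24.
  Sigma^{-1} = (1/det) · [[d, -b], [-b, a]] = [[0.2083, 0.1667],
 [0.1667, 0.3333]].

Step 3 — form the quadratic (x - mu)^T · Sigma^{-1} · (x - mu):
  Sigma^{-1} · (x - mu) = (0.2917, 0.8333).
  (x - mu)^T · [Sigma^{-1} · (x - mu)] = (-1)·(0.2917) + (3)·(0.8333) = 2.2083.

Step 4 — take square root: d = √(2.2083) ≈ 1.486.

d(x, mu) = √(2.2083) ≈ 1.486


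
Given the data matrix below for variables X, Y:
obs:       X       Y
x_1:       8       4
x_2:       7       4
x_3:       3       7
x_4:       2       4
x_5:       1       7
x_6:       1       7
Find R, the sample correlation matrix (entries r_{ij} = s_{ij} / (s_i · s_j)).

Step 1 — column means:
  mean(X) = (8 + 7 + 3 + 2 + 1 + 1) / 6 = 22/6 = 3.6667
  mean(Y) = (4 + 4 + 7 + 4 + 7 + 7) / 6 = 33/6 = 5.5

Step 2 — sample variances and covariances s[i,j] = (1/(n-1)) · Σ_k (x_{k,i} - mean_i) · (x_{k,j} - mean_j), with n-1 = 5:
  s[X,X] = ((4.3333)·(4.3333) + (3.3333)·(3.3333) + (-0.6667)·(-0.6667) + (-1.6667)·(-1.6667) + (-2.6667)·(-2.6667) + (-2.6667)·(-2.6667)) / 5 = 47.3333/5 = 9.4667
  s[X,Y] = ((4.3333)·(-1.5) + (3.3333)·(-1.5) + (-0.6667)·(1.5) + (-1.6667)·(-1.5) + (-2.6667)·(1.5) + (-2.6667)·(1.5)) / 5 = -18/5 = -3.6
  s[Y,Y] = ((-1.5)·(-1.5) + (-1.5)·(-1.5) + (1.5)·(1.5) + (-1.5)·(-1.5) + (1.5)·(1.5) + (1.5)·(1.5)) / 5 = 13.5/5 = 2.7
  Sample standard deviations s_i = √(s[i,i]):
  s(X) = √(9.4667) = 3.0768
  s(Y) = √(2.7) = 1.6432

Step 3 — r_{ij} = s_{ij} / (s_i · s_j):
  r[X,X] = 1 (diagonal).
  r[X,Y] = -3.6 / (3.0768 · 1.6432) = -3.6 / 5.0557 = -0.7121
  r[Y,Y] = 1 (diagonal).

R is symmetric with unit diagonal. Assembling:

R = [[1, -0.7121],
 [-0.7121, 1]]


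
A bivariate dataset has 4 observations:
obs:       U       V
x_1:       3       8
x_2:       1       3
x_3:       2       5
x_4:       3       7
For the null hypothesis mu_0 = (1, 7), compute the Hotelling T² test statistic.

Step 1 — sample mean vector:
  mean(U) = (3 + 1 + 2 + 3) / 4 = 9/4 = 2.25
  mean(V) = (8 + 3 + 5 + 7) / 4 = 23/4 = 5.75
  x̄ = (2.25, 5.75),  deviation x̄ - mu_0 = (2.25, 5.75) - (1, 7) = (1.25, -1.25).

Step 2 — sample covariance matrix, S[i,j] = (1/(n-1)) · Σ_k (x_{k,i} - mean_i) · (x_{k,j} - mean_j), divisor n-1 = 3:
  S[U,U] = ((0.75)·(0.75) + (-1.25)·(-1.25) + (-0.25)·(-0.25) + (0.75)·(0.75)) / 3 = 2.75/3 = 0.9167
  S[U,V] = ((0.75)·(2.25) + (-1.25)·(-2.75) + (-0.25)·(-0.75) + (0.75)·(1.25)) / 3 = 6.25/3 = 2.0833
  S[V,V] = ((2.25)·(2.25) + (-2.75)·(-2.75) + (-0.75)·(-0.75) + (1.25)·(1.25)) / 3 = 14.75/3 = 4.9167
  S = [[0.9167, 2.0833],
 [2.0833, 4.9167]].

Step 3 — invert S. det(S) = 0.9167·4.9167 - (2.0833)² = 0.1667.
  S^{-1} = (1/det) · [[d, -b], [-b, a]] = [[29.5, -12.5],
 [-12.5, 5.5]].

Step 4 — quadratic form (x̄ - mu_0)^T · S^{-1} · (x̄ - mu_0):
  S^{-1} · (x̄ - mu_0) = (52.5, -22.5),
  (x̄ - mu_0)^T · [...] = (1.25)·(52.5) + (-1.25)·(-22.5) = 93.75.

Step 5 — scale by n: T² = 4 · 93.75 = 375.

T² ≈ 375


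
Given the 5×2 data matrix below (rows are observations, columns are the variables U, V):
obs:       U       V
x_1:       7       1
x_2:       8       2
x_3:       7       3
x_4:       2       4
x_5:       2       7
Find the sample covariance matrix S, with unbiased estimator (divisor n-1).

Step 1 — column means:
  mean(U) = (7 + 8 + 7 + 2 + 2) / 5 = 26/5 = 5.2
  mean(V) = (1 + 2 + 3 + 4 + 7) / 5 = 17/5 = 3.4

Step 2 — sample covariance S[i,j] = (1/(n-1)) · Σ_k (x_{k,i} - mean_i) · (x_{k,j} - mean_j), with n-1 = 4.
  S[U,U] = ((1.8)·(1.8) + (2.8)·(2.8) + (1.8)·(1.8) + (-3.2)·(-3.2) + (-3.2)·(-3.2)) / 4 = 34.8/4 = 8.7
  S[U,V] = ((1.8)·(-2.4) + (2.8)·(-1.4) + (1.8)·(-0.4) + (-3.2)·(0.6) + (-3.2)·(3.6)) / 4 = -22.4/4 = -5.6
  S[V,V] = ((-2.4)·(-2.4) + (-1.4)·(-1.4) + (-0.4)·(-0.4) + (0.6)·(0.6) + (3.6)·(3.6)) / 4 = 21.2/4 = 5.3

S is symmetric (S[j,i] = S[i,j]). Assembling:

S = [[8.7, -5.6],
 [-5.6, 5.3]]


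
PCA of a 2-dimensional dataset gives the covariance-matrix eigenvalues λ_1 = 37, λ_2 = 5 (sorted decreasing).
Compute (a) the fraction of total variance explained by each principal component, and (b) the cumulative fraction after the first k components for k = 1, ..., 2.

Step 1 — total variance = trace(Sigma) = Σ λ_i = 37 + 5 = 42.

Step 2 — fraction explained by component i = λ_i / Σ λ:
  PC1: 37/42 = 0.881
  PC2: 5/42 = 0.119

Step 3 — cumulative fraction after k components = (λ_1 + ... + λ_k) / Σ λ:
  k = 1: 37/42 = 0.881
  k = 2: (37 + 5)/42 = 42/42 = 1

Summary (fraction, with percent):

explained: PC1 0.881 (88.1%), PC2 0.119 (11.9%);  cumulative: 0.881, 1


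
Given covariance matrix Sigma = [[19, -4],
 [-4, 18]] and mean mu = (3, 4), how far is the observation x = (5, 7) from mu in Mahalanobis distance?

Step 1 — centre the observation: (x - mu) = (2, 3).

Step 2 — invert Sigma. det(Sigma) = 19·18 - (-4)² = 326.
  Sigma^{-1} = (1/det) · [[d, -b], [-b, a]] = [[0.0552, 0.0123],
 [0.0123, 0.0583]].

Step 3 — form the quadratic (x - mu)^T · Sigma^{-1} · (x - mu):
  Sigma^{-1} · (x - mu) = (0.1472, 0.1994).
  (x - mu)^T · [Sigma^{-1} · (x - mu)] = (2)·(0.1472) + (3)·(0.1994) = 0.8926.

Step 4 — take square root: d = √(0.8926) ≈ 0.9448.

d(x, mu) = √(0.8926) ≈ 0.9448


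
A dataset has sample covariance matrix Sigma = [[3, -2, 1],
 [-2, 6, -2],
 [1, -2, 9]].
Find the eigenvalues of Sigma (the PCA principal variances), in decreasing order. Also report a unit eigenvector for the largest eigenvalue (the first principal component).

Step 1 — characteristic polynomial p(λ) = det(λI - Sigma) = λ³ - tr·λ² + c_1·λ - det, where tr = trace, c_1 = sum of the principal 2×2 minors, det = det(Sigma):
  tr = 3 + 6 + 9 = 18,
  c_1 = (3·6 - (-2)²) + (3·9 - (1)²) + (6·9 - (-2)²) = 14 + 26 + 50 = 90,
  det = 3·(6·9 - (-2)²) - (-2)·((-2)·9 - (-2)·(1)) + (1)·((-2)·(-2) - 6·(1)) = 3·(50) - (-2)·(-16) + (1)·(-2) = 116.
  So p(λ) = λ³ - 18λ² + 90λ - 116.
Step 2 — look for an integer root (rational root theorem: any rational root is an integer divisor of 116). Testing λ = 2:
  p(2) = 8 - 72 + 180 - 116 = 0  ✓
  Dividing out (λ - 2): p(λ) = (λ - 2)(λ² - 16λ + 58).
Step 3 — remaining eigenvalues from the quadratic λ² - 16λ + 58 = 0:
  Δ = 16² - 4·58 = 256 - 232 = 24,  λ = (16 ± √24)/2 = (16 ± 4.899)/2 ≈ 10.4495 or 5.5505.
  Sorted: λ_1 = 10.4495,  λ_2 = 5.5505,  λ_3 = 2  (check: sum = 18 = tr ✓).

Step 4 — unit eigenvector for λ_1 ≈ 10.4495: v spans the null space of (Sigma - λ_1 I), whose rows are
  r_1 = (-7.4495, -2, 1),  r_2 = (-2, -4.4495, -2),  r_3 = (1, -2, -1.4495).
  v is orthogonal to every row, so take v ∝ r_1 × r_2 = ((-2)·(-2) - (1)·(-4.4495), (1)·(-2) - (-7.4495)·(-2), (-7.4495)·(-4.4495) - (-2)·(-2)) ≈ (8.4495, -16.899, 29.1464).
  Let u = (8.4495, -16.899, 29.1464).
  ||u|| = √((8.4495)² + (-16.899)² + (29.1464)²) = √(1206.4837) ≈ 34.7345,  v_1 = u/||u|| ≈ (0.2433, -0.4865, 0.8391) (||v_1|| = 1).

λ_1 = 10.4495,  λ_2 = 5.5505,  λ_3 = 2;  v_1 ≈ (0.2433, -0.4865, 0.8391)


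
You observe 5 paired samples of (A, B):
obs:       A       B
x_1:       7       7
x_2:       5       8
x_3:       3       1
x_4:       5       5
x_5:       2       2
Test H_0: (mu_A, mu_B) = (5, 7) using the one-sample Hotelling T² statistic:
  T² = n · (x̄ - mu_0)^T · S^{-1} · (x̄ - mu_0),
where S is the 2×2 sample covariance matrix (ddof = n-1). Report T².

Step 1 — sample mean vector:
  mean(A) = (7 + 5 + 3 + 5 + 2) / 5 = 22/5 = 4.4
  mean(B) = (7 + 8 + 1 + 5 + 2) / 5 = 23/5 = 4.6
  x̄ = (4.4, 4.6),  deviation x̄ - mu_0 = (4.4, 4.6) - (5, 7) = (-0.6, -2.4).

Step 2 — sample covariance matrix, S[i,j] = (1/(n-1)) · Σ_k (x_{k,i} - mean_i) · (x_{k,j} - mean_j), divisor n-1 = 4:
  S[A,A] = ((2.6)·(2.6) + (0.6)·(0.6) + (-1.4)·(-1.4) + (0.6)·(0.6) + (-2.4)·(-2.4)) / 4 = 15.2/4 = 3.8
  S[A,B] = ((2.6)·(2.4) + (0.6)·(3.4) + (-1.4)·(-3.6) + (0.6)·(0.4) + (-2.4)·(-2.6)) / 4 = 19.8/4 = 4.95
  S[B,B] = ((2.4)·(2.4) + (3.4)·(3.4) + (-3.6)·(-3.6) + (0.4)·(0.4) + (-2.6)·(-2.6)) / 4 = 37.2/4 = 9.3
  S = [[3.8, 4.95],
 [4.95, 9.3]].

Step 3 — invert S. det(S) = 3.8·9.3 - (4.95)² = 10.8375.
  S^{-1} = (1/det) · [[d, -b], [-b, a]] = [[0.8581, -0.4567],
 [-0.4567, 0.3506]].

Step 4 — quadratic form (x̄ - mu_0)^T · S^{-1} · (x̄ - mu_0):
  S^{-1} · (x̄ - mu_0) = (0.5813, -0.5675),
  (x̄ - mu_0)^T · [...] = (-0.6)·(0.5813) + (-2.4)·(-0.5675) = 1.0131.

Step 5 — scale by n: T² = 5 · 1.0131 = 5.0657.

T² ≈ 5.0657


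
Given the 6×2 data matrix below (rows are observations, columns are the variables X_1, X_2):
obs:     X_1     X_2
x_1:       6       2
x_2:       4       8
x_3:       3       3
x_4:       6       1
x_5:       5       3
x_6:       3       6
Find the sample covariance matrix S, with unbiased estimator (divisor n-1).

Step 1 — column means:
  mean(X_1) = (6 + 4 + 3 + 6 + 5 + 3) / 6 = 27/6 = 4.5
  mean(X_2) = (2 + 8 + 3 + 1 + 3 + 6) / 6 = 23/6 = 3.8333

Step 2 — sample covariance S[i,j] = (1/(n-1)) · Σ_k (x_{k,i} - mean_i) · (x_{k,j} - mean_j), with n-1 = 5.
  S[X_1,X_1] = ((1.5)·(1.5) + (-0.5)·(-0.5) + (-1.5)·(-1.5) + (1.5)·(1.5) + (0.5)·(0.5) + (-1.5)·(-1.5)) / 5 = 9.5/5 = 1.9
  S[X_1,X_2] = ((1.5)·(-1.8333) + (-0.5)·(4.1667) + (-1.5)·(-0.8333) + (1.5)·(-2.8333) + (0.5)·(-0.8333) + (-1.5)·(2.1667)) / 5 = -11.5/5 = -2.3
  S[X_2,X_2] = ((-1.8333)·(-1.8333) + (4.1667)·(4.1667) + (-0.8333)·(-0.8333) + (-2.8333)·(-2.8333) + (-0.8333)·(-0.8333) + (2.1667)·(2.1667)) / 5 = 34.8333/5 = 6.9667

S is symmetric (S[j,i] = S[i,j]). Assembling:

S = [[1.9, -2.3],
 [-2.3, 6.9667]]


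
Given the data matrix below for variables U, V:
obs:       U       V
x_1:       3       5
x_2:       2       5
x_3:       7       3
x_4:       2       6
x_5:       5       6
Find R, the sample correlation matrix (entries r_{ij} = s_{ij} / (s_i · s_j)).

Step 1 — column means:
  mean(U) = (3 + 2 + 7 + 2 + 5) / 5 = 19/5 = 3.8
  mean(V) = (5 + 5 + 3 + 6 + 6) / 5 = 25/5 = 5

Step 2 — sample variances and covariances s[i,j] = (1/(n-1)) · Σ_k (x_{k,i} - mean_i) · (x_{k,j} - mean_j), with n-1 = 4:
  s[U,U] = ((-0.8)·(-0.8) + (-1.8)·(-1.8) + (3.2)·(3.2) + (-1.8)·(-1.8) + (1.2)·(1.2)) / 4 = 18.8/4 = 4.7
  s[U,V] = ((-0.8)·(0) + (-1.8)·(0) + (3.2)·(-2) + (-1.8)·(1) + (1.2)·(1)) / 4 = -7/4 = -1.75
  s[V,V] = ((0)·(0) + (0)·(0) + (-2)·(-2) + (1)·(1) + (1)·(1)) / 4 = 6/4 = 1.5
  Sample standard deviations s_i = √(s[i,i]):
  s(U) = √(4.7) = 2.1679
  s(V) = √(1.5) = 1.2247

Step 3 — r_{ij} = s_{ij} / (s_i · s_j):
  r[U,U] = 1 (diagonal).
  r[U,V] = -1.75 / (2.1679 · 1.2247) = -1.75 / 2.6552 = -0.6591
  r[V,V] = 1 (diagonal).

R is symmetric with unit diagonal. Assembling:

R = [[1, -0.6591],
 [-0.6591, 1]]
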